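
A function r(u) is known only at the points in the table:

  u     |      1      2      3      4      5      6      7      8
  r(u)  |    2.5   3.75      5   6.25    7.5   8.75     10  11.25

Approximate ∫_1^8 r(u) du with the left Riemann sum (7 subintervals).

Δu = 1.
Sum = 1·[2.5 + 3.75 + 5 + 6.25 + 7.5 + 8.75 + 10] = 43.75.

43.75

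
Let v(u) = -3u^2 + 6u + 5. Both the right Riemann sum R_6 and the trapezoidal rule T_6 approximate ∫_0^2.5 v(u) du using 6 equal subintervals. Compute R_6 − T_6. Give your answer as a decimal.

-0.78125

R_6 ≈ 14.62674.
T_6 ≈ 15.40799.
R_6 − T_6 = -0.78125.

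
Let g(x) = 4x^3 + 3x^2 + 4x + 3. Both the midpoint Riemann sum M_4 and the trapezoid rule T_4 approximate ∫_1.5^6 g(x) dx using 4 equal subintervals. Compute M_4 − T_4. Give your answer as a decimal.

M_4 = 1561.78125.
T_4 = 1630.125.
M_4 − T_4 = -68.34375.

-68.34375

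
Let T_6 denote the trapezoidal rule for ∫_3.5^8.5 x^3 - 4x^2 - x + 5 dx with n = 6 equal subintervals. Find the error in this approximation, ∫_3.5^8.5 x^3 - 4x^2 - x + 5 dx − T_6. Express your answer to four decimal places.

-8.1019

Exact integral: ∫_3.5^8.5 f(x) dx ≈ 500.833333.
T_6 ≈ 508.935185.
Error ≈ 500.833333 − 508.935185 ≈ -8.1019.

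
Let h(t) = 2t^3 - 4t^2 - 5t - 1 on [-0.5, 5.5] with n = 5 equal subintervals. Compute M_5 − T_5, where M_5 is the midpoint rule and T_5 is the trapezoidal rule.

M_5 = 146.58.
T_5 = 170.34.
M_5 − T_5 = -23.76.

-23.76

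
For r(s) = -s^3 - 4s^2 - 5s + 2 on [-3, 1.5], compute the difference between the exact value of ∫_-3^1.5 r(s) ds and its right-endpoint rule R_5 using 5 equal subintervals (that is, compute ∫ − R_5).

Exact integral: ∫_-3^1.5 r(s) ds = 4.359375.
R_5 = -8.3475.
Error = 4.359375 − (-8.3475) = 12.706875.

12.706875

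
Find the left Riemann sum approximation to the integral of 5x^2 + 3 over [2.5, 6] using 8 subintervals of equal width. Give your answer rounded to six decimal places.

Δx = (6 − 2.5)/8 = 0.4375.
Left endpoints: 2.5, 2.9375, 3.375, 3.8125, 4.25, 4.6875, 5.125, 5.5625.
f(2.5) = 34.25, f(2.9375) = 46.14453125, f(3.375) = 59.953125, f(3.8125) = 75.67578125, f(4.25) = 93.3125, f(4.6875) = 112.86328125, f(5.125) = 134.328125, f(5.5625) = 157.70703125.
Sum = Δx · [f(2.5) + f(2.9375) + f(3.375) + ...].
Sum ≈ 312.477539.

312.477539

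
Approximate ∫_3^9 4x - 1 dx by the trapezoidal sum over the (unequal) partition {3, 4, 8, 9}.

138

Subinterval widths: 1, 4, 1.
f(3) = 11, f(4) = 15, f(8) = 31, f(9) = 35.
On each subinterval the trapezoid contributes (Δx_i/2)·[f(x_{i-1}) + f(x_i)].
Sum = 138.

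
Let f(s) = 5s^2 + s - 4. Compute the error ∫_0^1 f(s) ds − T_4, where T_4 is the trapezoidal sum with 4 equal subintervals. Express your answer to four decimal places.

-0.0521

Exact integral: ∫_0^1 f(s) ds ≈ -1.833333.
T_4 = -1.78125.
Error ≈ -1.833333 − (-1.78125) ≈ -0.0521.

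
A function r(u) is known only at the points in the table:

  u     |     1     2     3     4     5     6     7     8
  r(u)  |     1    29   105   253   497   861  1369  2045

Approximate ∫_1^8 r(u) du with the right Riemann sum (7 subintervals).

5159

Δu = 1.
Sum = 1·[29 + 105 + 253 + 497 + 861 + 1369 + 2045] = 5159.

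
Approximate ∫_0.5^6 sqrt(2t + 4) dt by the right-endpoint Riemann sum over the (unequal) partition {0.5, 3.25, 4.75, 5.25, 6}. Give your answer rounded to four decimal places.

19.3263

Subinterval widths: 2.75, 1.5, 0.5, 0.75.
Right endpoints: 3.25, 4.75, 5.25, 6.
f(3.25) ≈ 3.2404, f(4.75) ≈ 3.6742, f(5.25) ≈ 3.8079, f(6) ≈ 4.0000.
Sum = Σ Δt_i · f(t_i).
Sum ≈ 19.3263.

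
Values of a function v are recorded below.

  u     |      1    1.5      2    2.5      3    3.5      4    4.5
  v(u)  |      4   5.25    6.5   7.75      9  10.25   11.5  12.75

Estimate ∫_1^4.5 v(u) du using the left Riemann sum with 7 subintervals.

27.125

Δu = 0.5.
Sum = 0.5·[4 + 5.25 + 6.5 + 7.75 + 9 + 10.25 + 11.5] = 27.125.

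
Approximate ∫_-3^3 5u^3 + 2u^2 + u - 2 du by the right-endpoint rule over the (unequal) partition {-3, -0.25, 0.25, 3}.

416.66796875

Subinterval widths: 2.75, 0.5, 2.75.
Right endpoints: -0.25, 0.25, 3.
f(-0.25) = -2.203125, f(0.25) = -1.546875, f(3) = 154.
Sum = Σ Δu_i · f(u_i).
Sum = 416.66796875.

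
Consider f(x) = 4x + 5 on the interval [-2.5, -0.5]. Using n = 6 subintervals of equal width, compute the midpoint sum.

-2

Δx = (-0.5 − (-2.5))/6 = 1/3.
Midpoints: -7/3, -2, -5/3, -4/3, -1, -2/3.
f(-7/3) = -13/3, f(-2) = -3, f(-5/3) = -5/3, f(-4/3) = -1/3, f(-1) = 1, f(-2/3) = 7/3.
Sum = Δx · [f(-7/3) + f(-2) + f(-5/3) + ...].
Sum = -2.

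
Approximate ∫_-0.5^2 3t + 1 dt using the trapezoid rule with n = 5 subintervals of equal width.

8.125

Δt = (2 − (-0.5))/5 = 0.5.
f(-0.5) = -0.5, f(0) = 1, f(0.5) = 2.5, f(1) = 4, f(1.5) = 5.5, f(2) = 7.
T_5 = (Δt/2)·[f(t_0) + 2f(t_1) + ... + 2f(t_{4}) + f(t_5)].
Sum = 8.125.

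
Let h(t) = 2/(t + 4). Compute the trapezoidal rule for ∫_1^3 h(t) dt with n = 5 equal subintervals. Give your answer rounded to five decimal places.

Δt = (3 − 1)/5 = 0.4.
h(1) = 0.4, h(1.4) = 10/27, h(1.8) = 10/29, h(2.2) = 10/31, h(2.6) = 10/33, h(3) = 2/7.
T_5 = (Δt/2)·[h(t_0) + 2h(t_1) + ... + 2h(t_{4}) + h(t_5)].
Sum ≈ 0.67347.

0.67347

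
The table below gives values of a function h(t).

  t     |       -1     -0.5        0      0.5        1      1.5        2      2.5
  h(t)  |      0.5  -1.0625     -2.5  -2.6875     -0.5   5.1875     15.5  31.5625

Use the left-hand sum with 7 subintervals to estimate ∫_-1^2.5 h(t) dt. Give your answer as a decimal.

7.21875

Δt = 0.5.
Sum = 0.5·[0.5 + (-1.0625) + (-2.5) + (-2.6875) + (-0.5) + 5.1875 + 15.5] = 7.21875.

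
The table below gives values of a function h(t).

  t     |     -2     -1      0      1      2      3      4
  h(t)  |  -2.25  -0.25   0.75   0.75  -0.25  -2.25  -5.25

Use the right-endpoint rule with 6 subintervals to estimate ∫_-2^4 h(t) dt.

-6.5

Δt = 1.
Sum = 1·[(-0.25) + 0.75 + 0.75 + (-0.25) + (-2.25) + (-5.25)] = -6.5.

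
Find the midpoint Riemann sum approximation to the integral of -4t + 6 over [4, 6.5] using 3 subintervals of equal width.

-37.5

Δt = (6.5 − 4)/3 = 5/6.
Midpoints: 53/12, 5.25, 73/12.
f(53/12) = -35/3, f(5.25) = -15, f(73/12) = -55/3.
Sum = Δt · [f(53/12) + f(5.25) + f(73/12)].
Sum = -37.5.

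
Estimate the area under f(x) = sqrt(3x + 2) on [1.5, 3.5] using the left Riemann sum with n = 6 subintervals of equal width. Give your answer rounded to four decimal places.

5.9724

Δx = (3.5 − 1.5)/6 = 1/3.
Left endpoints: 1.5, 11/6, 13/6, 2.5, 17/6, 19/6.
f(1.5) ≈ 2.5495, f(11/6) ≈ 2.7386, f(13/6) ≈ 2.9155, f(2.5) ≈ 3.0822, f(17/6) ≈ 3.2404, f(19/6) ≈ 3.3912.
Sum = Δx · [f(1.5) + f(11/6) + f(13/6) + ...].
Sum ≈ 5.9724.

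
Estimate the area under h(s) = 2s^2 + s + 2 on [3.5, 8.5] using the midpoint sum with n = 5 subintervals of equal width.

Δs = (8.5 − 3.5)/5 = 1.
Midpoints: 4, 5, 6, 7, 8.
h(4) = 38, h(5) = 57, h(6) = 80, h(7) = 107, h(8) = 138.
Sum = Δs · [h(4) + h(5) + h(6) + h(7) + h(8)].
Sum = 420.

420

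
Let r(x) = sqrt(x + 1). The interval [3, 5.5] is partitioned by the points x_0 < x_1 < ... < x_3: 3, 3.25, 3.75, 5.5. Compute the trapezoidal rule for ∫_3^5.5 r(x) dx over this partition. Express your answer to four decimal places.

5.7058

Subinterval widths: 0.25, 0.5, 1.75.
r(3) ≈ 2.0000, r(3.25) ≈ 2.0616, r(3.75) ≈ 2.1794, r(5.5) ≈ 2.5495.
On each subinterval the trapezoid contributes (Δx_i/2)·[r(x_{i-1}) + r(x_i)].
Sum ≈ 5.7058.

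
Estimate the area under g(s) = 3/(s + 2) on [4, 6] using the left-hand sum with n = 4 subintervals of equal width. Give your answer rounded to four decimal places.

0.8951

Δs = (6 − 4)/4 = 0.5.
Left endpoints: 4, 4.5, 5, 5.5.
g(4) = 0.5, g(4.5) = 6/13, g(5) = 3/7, g(5.5) = 0.4.
Sum = Δs · [g(4) + g(4.5) + g(5) + g(5.5)].
Sum ≈ 0.8951.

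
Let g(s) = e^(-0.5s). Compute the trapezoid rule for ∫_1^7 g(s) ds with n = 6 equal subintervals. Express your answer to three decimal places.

Δs = (7 − 1)/6 = 1.
g(1) ≈ 0.607, g(2) ≈ 0.368, g(3) ≈ 0.223, g(4) ≈ 0.135, g(5) ≈ 0.082, g(6) ≈ 0.050, g(7) ≈ 0.030.
T_6 = (Δs/2)·[g(s_0) + 2g(s_1) + ... + 2g(s_{5}) + g(s_6)].
Sum ≈ 1.177.

1.177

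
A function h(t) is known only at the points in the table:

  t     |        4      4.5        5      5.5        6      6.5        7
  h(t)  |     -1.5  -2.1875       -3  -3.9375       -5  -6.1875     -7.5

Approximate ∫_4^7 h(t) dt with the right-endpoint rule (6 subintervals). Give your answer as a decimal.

Δt = 0.5.
Sum = 0.5·[(-2.1875) + (-3) + (-3.9375) + (-5) + (-6.1875) + (-7.5)] = -13.90625.

-13.90625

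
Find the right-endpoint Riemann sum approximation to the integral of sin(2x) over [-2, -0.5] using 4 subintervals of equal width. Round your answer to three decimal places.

-0.868

Δx = (-0.5 − (-2))/4 = 0.375.
Right endpoints: -1.625, -1.25, -0.875, -0.5.
f(-1.625) ≈ 0.108, f(-1.25) ≈ -0.598, f(-0.875) ≈ -0.984, f(-0.5) ≈ -0.841.
Sum = Δx · [f(-1.625) + f(-1.25) + f(-0.875) + f(-0.5)].
Sum ≈ -0.868.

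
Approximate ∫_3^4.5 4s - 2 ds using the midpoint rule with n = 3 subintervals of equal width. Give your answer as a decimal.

19.5

Δs = (4.5 − 3)/3 = 0.5.
Midpoints: 3.25, 3.75, 4.25.
f(3.25) = 11, f(3.75) = 13, f(4.25) = 15.
Sum = Δs · [f(3.25) + f(3.75) + f(4.25)].
Sum = 19.5.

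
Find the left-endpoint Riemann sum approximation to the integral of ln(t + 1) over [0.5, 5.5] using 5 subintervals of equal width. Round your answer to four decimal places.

Δt = (5.5 − 0.5)/5 = 1.
Left endpoints: 0.5, 1.5, 2.5, 3.5, 4.5.
f(0.5) ≈ 0.4055, f(1.5) ≈ 0.9163, f(2.5) ≈ 1.2528, f(3.5) ≈ 1.5041, f(4.5) ≈ 1.7047.
Sum = Δt · [f(0.5) + f(1.5) + f(2.5) + f(3.5) + f(4.5)].
Sum ≈ 5.7833.

5.7833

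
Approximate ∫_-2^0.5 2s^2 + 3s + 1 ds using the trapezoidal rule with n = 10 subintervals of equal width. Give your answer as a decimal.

2.34375

Δs = (0.5 − (-2))/10 = 0.25.
f(-2) = 3, f(-1.75) = 1.875, f(-1.5) = 1, f(-1.25) = 0.375, f(-1) = 0, f(-0.75) = -0.125, f(-0.5) = 0, f(-0.25) = 0.375, f(0) = 1, f(0.25) = 1.875, f(0.5) = 3.
T_10 = (Δs/2)·[f(s_0) + 2f(s_1) + ... + 2f(s_{9}) + f(s_10)].
Sum = 2.34375.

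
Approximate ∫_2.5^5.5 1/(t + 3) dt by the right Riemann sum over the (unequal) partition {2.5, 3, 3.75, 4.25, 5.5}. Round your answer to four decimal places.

0.4105

Subinterval widths: 0.5, 0.75, 0.5, 1.25.
Right endpoints: 3, 3.75, 4.25, 5.5.
f(3) = 1/6, f(3.75) = 4/27, f(4.25) = 4/29, f(5.5) = 2/17.
Sum = Σ Δt_i · f(t_i).
Sum ≈ 0.4105.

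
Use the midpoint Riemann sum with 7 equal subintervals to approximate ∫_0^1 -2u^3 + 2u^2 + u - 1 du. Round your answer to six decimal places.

-0.331633

Δu = (1 − 0)/7 = 1/7.
Midpoints: 1/14, 3/14, 5/14, 0.5, 9/14, 11/14, 13/14.
f(1/14) = -1261/1372, f(3/14) = -979/1372, f(5/14) = -657/1372, f(0.5) = -0.25, f(9/14) = -85/1372, f(11/14) = 69/1372, f(13/14) = 71/1372.
Sum = Δu · [f(1/14) + f(3/14) + f(5/14) + ...].
Sum ≈ -0.331633.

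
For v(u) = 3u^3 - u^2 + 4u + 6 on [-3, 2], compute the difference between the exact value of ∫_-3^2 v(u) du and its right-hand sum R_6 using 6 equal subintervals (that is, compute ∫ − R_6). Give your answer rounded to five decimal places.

-50.98380

Exact integral: ∫_-3^2 v(u) du ≈ -40.4166667.
R_6 ≈ 10.5671296.
Error ≈ -40.4166667 − 10.5671296 ≈ -50.98380.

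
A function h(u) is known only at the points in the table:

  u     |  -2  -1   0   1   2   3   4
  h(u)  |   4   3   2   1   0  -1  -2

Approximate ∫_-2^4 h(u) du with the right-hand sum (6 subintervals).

3

Δu = 1.
Sum = 1·[3 + 2 + 1 + 0 + (-1) + (-2)] = 3.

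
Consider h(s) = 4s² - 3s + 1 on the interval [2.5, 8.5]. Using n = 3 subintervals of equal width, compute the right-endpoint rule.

967

Δs = (8.5 − 2.5)/3 = 2.
Right endpoints: 4.5, 6.5, 8.5.
h(4.5) = 68.5, h(6.5) = 150.5, h(8.5) = 264.5.
Sum = Δs · [h(4.5) + h(6.5) + h(8.5)].
Sum = 967.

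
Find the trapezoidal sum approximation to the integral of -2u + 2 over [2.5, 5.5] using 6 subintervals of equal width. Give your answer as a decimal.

Δu = (5.5 − 2.5)/6 = 0.5.
f(2.5) = -3, f(3) = -4, f(3.5) = -5, f(4) = -6, f(4.5) = -7, f(5) = -8, f(5.5) = -9.
T_6 = (Δu/2)·[f(u_0) + 2f(u_1) + ... + 2f(u_{5}) + f(u_6)].
Sum = -18.

-18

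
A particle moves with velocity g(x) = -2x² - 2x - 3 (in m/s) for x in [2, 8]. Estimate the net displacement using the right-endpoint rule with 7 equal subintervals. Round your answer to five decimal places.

-472.04082

Δx = (8 − 2)/7 = 6/7.
Right endpoints: 20/7, 26/7, 32/7, 38/7, 44/7, 50/7, 8.
g(20/7) = -1227/49, g(26/7) = -1863/49, g(32/7) = -2643/49, g(38/7) = -3567/49, g(44/7) = -4635/49, g(50/7) = -5847/49, g(8) = -147.
Sum = Δx · [g(20/7) + g(26/7) + g(32/7) + ...].
Sum ≈ -472.04082.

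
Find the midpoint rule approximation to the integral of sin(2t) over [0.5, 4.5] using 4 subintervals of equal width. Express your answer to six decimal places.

0.862438

Δt = (4.5 − 0.5)/4 = 1.
Midpoints: 1, 2, 3, 4.
f(1) ≈ 0.909297, f(2) ≈ -0.756802, f(3) ≈ -0.279415, f(4) ≈ 0.989358.
Sum = Δt · [f(1) + f(2) + f(3) + f(4)].
Sum ≈ 0.862438.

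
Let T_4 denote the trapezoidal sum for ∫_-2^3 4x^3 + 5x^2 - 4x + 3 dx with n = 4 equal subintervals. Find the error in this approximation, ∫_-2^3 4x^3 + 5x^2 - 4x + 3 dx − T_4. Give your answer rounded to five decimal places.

-14.32292

Exact integral: ∫_-2^3 f(x) dx ≈ 128.3333333.
T_4 = 142.65625.
Error ≈ 128.3333333 − 142.65625 ≈ -14.32292.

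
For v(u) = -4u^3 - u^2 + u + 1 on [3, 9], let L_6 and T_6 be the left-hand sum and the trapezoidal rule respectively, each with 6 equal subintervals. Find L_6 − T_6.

L_6 = -5308.
T_6 = -6745.
L_6 − T_6 = 1437.

1437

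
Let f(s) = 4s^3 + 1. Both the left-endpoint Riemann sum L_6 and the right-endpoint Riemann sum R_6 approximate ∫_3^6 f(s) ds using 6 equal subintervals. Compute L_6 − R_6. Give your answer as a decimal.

-378

L_6 = 1035.75.
R_6 = 1413.75.
L_6 − R_6 = -378.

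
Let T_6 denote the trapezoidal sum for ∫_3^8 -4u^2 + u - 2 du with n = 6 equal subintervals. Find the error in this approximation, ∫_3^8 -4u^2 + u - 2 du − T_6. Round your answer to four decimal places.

Exact integral: ∫_3^8 f(u) du ≈ -629.166667.
T_6 ≈ -631.481481.
Error ≈ -629.166667 − (-631.481481) ≈ 2.3148.

2.3148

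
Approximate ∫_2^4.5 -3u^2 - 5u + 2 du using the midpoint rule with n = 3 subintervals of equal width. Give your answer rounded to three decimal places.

-118.316

Δu = (4.5 − 2)/3 = 5/6.
Midpoints: 29/12, 3.25, 49/12.
f(29/12) = -1325/48, f(3.25) = -45.9375, f(49/12) = -68.4375.
Sum = Δu · [f(29/12) + f(3.25) + f(49/12)].
Sum ≈ -118.316.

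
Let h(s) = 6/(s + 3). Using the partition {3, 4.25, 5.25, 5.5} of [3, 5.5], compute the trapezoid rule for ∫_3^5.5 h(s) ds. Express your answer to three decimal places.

2.099

Subinterval widths: 1.25, 1, 0.25.
h(3) = 1, h(4.25) = 24/29, h(5.25) = 8/11, h(5.5) = 12/17.
On each subinterval the trapezoid contributes (Δs_i/2)·[h(s_{i-1}) + h(s_i)].
Sum ≈ 2.099.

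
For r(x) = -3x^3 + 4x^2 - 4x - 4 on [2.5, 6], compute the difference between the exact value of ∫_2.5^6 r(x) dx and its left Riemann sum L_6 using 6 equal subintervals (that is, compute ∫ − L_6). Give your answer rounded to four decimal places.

Exact integral: ∫_2.5^6 r(x) dx ≈ -749.036458.
L_6 ≈ -611.131800.
Error ≈ -749.036458 − (-611.131800) ≈ -137.9047.

-137.9047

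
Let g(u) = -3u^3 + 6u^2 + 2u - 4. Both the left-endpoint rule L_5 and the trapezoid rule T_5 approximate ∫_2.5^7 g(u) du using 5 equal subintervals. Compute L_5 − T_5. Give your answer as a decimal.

322.48125

L_5 = -791.7975.
T_5 = -1114.27875.
L_5 − T_5 = 322.48125.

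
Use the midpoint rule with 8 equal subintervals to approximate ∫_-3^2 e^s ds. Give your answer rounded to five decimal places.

Δs = (2 − (-3))/8 = 0.625.
Midpoints: -2.6875, -2.0625, -1.4375, -0.8125, -0.1875, 0.4375, 1.0625, 1.6875.
f(-2.6875) ≈ 0.06805, f(-2.0625) ≈ 0.12714, f(-1.4375) ≈ 0.23752, f(-0.8125) ≈ 0.44375, f(-0.1875) ≈ 0.82903, f(0.4375) ≈ 1.54883, f(1.0625) ≈ 2.89360, f(1.6875) ≈ 5.40595.
Sum = Δs · [f(-2.6875) + f(-2.0625) + f(-1.4375) + ...].
Sum ≈ 7.22116.

7.22116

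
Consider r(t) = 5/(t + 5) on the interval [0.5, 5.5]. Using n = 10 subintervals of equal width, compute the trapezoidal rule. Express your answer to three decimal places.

Δt = (5.5 − 0.5)/10 = 0.5.
r(0.5) = 10/11, r(1) = 5/6, r(1.5) = 10/13, r(2) = 5/7, r(2.5) = 2/3, r(3) = 0.625, r(3.5) = 10/17, r(4) = 5/9, r(4.5) = 10/19, r(5) = 0.5, r(5.5) = 10/21.
T_10 = (Δt/2)·[r(t_0) + 2r(t_1) + ... + 2r(t_{9}) + r(t_10)].
Sum ≈ 3.236.

3.236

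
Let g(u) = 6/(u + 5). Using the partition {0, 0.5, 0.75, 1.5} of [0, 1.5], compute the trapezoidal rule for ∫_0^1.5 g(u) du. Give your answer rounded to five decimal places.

1.57698

Subinterval widths: 0.5, 0.25, 0.75.
g(0) = 1.2, g(0.5) = 12/11, g(0.75) = 24/23, g(1.5) = 12/13.
On each subinterval the trapezoid contributes (Δu_i/2)·[g(u_{i-1}) + g(u_i)].
Sum ≈ 1.57698.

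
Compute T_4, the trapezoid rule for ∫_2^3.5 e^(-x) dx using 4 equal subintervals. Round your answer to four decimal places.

0.1064

Δx = (3.5 − 2)/4 = 0.375.
f(2) ≈ 0.1353, f(2.375) ≈ 0.0930, f(2.75) ≈ 0.0639, f(3.125) ≈ 0.0439, f(3.5) ≈ 0.0302.
T_4 = (Δx/2)·[f(x_0) + 2f(x_1) + 2f(x_2) + 2f(x_3) + f(x_4)].
Sum ≈ 0.1064.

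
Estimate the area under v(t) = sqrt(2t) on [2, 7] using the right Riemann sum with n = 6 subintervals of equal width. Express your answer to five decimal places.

Δt = (7 − 2)/6 = 5/6.
Right endpoints: 17/6, 11/3, 4.5, 16/3, 37/6, 7.
v(17/6) ≈ 2.38048, v(11/3) ≈ 2.70801, v(4.5) ≈ 3.00000, v(16/3) ≈ 3.26599, v(37/6) ≈ 3.51188, v(7) ≈ 3.74166.
Sum = Δt · [v(17/6) + v(11/3) + v(4.5) + ...].
Sum ≈ 15.50668.

15.50668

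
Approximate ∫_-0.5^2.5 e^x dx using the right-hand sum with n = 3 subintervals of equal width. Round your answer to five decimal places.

Δx = (2.5 − (-0.5))/3 = 1.
Right endpoints: 0.5, 1.5, 2.5.
f(0.5) ≈ 1.64872, f(1.5) ≈ 4.48169, f(2.5) ≈ 12.18249.
Sum = Δx · [f(0.5) + f(1.5) + f(2.5)].
Sum ≈ 18.31290.

18.31290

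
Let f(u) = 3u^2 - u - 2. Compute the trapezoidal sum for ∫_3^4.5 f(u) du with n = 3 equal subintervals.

Δu = (4.5 − 3)/3 = 0.5.
f(3) = 22, f(3.5) = 31.25, f(4) = 42, f(4.5) = 54.25.
T_3 = (Δu/2)·[f(u_0) + 2f(u_1) + 2f(u_2) + f(u_3)].
Sum = 55.6875.

55.6875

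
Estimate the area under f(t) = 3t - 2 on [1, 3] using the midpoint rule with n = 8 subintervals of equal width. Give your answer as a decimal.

8

Δt = (3 − 1)/8 = 0.25.
Midpoints: 1.125, 1.375, 1.625, 1.875, 2.125, 2.375, 2.625, 2.875.
f(1.125) = 1.375, f(1.375) = 2.125, f(1.625) = 2.875, f(1.875) = 3.625, f(2.125) = 4.375, f(2.375) = 5.125, f(2.625) = 5.875, f(2.875) = 6.625.
Sum = Δt · [f(1.125) + f(1.375) + f(1.625) + ...].
Sum = 8.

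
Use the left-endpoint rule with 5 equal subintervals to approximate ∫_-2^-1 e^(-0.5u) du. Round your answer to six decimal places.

Δu = (-1 − (-2))/5 = 0.2.
Left endpoints: -2, -1.8, -1.6, -1.4, -1.2.
f(-2) ≈ 2.718282, f(-1.8) ≈ 2.459603, f(-1.6) ≈ 2.225541, f(-1.4) ≈ 2.013753, f(-1.2) ≈ 1.822119.
Sum = Δu · [f(-2) + f(-1.8) + f(-1.6) + f(-1.4) + f(-1.2)].
Sum ≈ 2.247859.

2.247859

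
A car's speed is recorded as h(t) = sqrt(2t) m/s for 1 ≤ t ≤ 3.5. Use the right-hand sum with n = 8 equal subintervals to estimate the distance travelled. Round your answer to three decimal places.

5.420

Δt = (3.5 − 1)/8 = 0.3125.
Right endpoints: 1.3125, 1.625, 1.9375, 2.25, 2.5625, 2.875, 3.1875, 3.5.
h(1.3125) ≈ 1.620, h(1.625) ≈ 1.803, h(1.9375) ≈ 1.969, h(2.25) ≈ 2.121, h(2.5625) ≈ 2.264, h(2.875) ≈ 2.398, h(3.1875) ≈ 2.525, h(3.5) ≈ 2.646.
Sum = Δt · [h(1.3125) + h(1.625) + h(1.9375) + ...].
Sum ≈ 5.420.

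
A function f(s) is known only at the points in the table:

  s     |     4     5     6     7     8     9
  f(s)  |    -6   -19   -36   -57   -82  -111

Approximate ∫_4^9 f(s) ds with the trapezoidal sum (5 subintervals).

Δs = 1.
T_5 = (1/2)·[(-6) + 2·(-19) + 2·(-36) + 2·(-57) + 2·(-82) + (-111)] = -252.5.

-252.5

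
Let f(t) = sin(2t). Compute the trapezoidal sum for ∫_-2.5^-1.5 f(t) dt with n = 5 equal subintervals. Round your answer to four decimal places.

0.6283

Δt = (-1.5 − (-2.5))/5 = 0.2.
f(-2.5) ≈ 0.9589, f(-2.3) ≈ 0.9937, f(-2.1) ≈ 0.8716, f(-1.9) ≈ 0.6119, f(-1.7) ≈ 0.2555, f(-1.5) ≈ -0.1411.
T_5 = (Δt/2)·[f(t_0) + 2f(t_1) + ... + 2f(t_{4}) + f(t_5)].
Sum ≈ 0.6283.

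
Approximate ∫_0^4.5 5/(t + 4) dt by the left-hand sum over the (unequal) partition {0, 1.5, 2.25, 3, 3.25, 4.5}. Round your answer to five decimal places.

4.19746

Subinterval widths: 1.5, 0.75, 0.75, 0.25, 1.25.
Left endpoints: 0, 1.5, 2.25, 3, 3.25.
f(0) = 1.25, f(1.5) = 10/11, f(2.25) = 0.8, f(3) = 5/7, f(3.25) = 20/29.
Sum = Σ Δt_i · f(t_i).
Sum ≈ 4.19746.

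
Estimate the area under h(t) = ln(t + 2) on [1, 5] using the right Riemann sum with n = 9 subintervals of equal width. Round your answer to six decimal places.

6.510691

Δt = (5 − 1)/9 = 4/9.
Right endpoints: 13/9, 17/9, 7/3, 25/9, 29/9, 11/3, 37/9, 41/9, 5.
h(13/9) ≈ 1.236763, h(17/9) ≈ 1.358123, h(7/3) ≈ 1.466337, h(25/9) ≈ 1.563976, h(29/9) ≈ 1.652923, h(11/3) ≈ 1.734601, h(37/9) ≈ 1.810109, h(41/9) ≈ 1.880313, h(5) ≈ 1.945910.
Sum = Δt · [h(13/9) + h(17/9) + h(7/3) + ...].
Sum ≈ 6.510691.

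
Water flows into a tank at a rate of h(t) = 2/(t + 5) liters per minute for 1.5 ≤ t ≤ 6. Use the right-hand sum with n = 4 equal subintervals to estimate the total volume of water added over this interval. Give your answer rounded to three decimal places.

Δt = (6 − 1.5)/4 = 1.125.
Right endpoints: 2.625, 3.75, 4.875, 6.
h(2.625) = 16/61, h(3.75) = 8/35, h(4.875) = 16/79, h(6) = 2/11.
Sum = Δt · [h(2.625) + h(3.75) + h(4.875) + h(6)].
Sum ≈ 0.985.

0.985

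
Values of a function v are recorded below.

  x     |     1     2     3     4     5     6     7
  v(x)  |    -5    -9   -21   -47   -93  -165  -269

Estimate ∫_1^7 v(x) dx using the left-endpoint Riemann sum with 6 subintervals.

-340

Δx = 1.
Sum = 1·[(-5) + (-9) + (-21) + (-47) + (-93) + (-165)] = -340.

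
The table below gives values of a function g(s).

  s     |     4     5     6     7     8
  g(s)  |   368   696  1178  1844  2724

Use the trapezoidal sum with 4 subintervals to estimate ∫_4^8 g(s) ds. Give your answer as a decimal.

Δs = 1.
T_4 = (1/2)·[368 + 2·696 + 2·1178 + 2·1844 + 2724] = 5264.

5264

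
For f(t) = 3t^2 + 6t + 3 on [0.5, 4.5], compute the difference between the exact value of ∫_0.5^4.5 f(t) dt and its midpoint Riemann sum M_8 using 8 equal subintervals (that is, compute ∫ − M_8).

Exact integral: ∫_0.5^4.5 f(t) dt = 163.
M_8 = 162.75.
Error = 163 − 162.75 = 0.25.

0.25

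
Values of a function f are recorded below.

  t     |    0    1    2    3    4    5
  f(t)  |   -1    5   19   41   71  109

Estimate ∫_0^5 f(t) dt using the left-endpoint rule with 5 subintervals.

135

Δt = 1.
Sum = 1·[(-1) + 5 + 19 + 41 + 71] = 135.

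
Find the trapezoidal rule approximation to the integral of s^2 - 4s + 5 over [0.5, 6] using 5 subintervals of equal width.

Δs = (6 − 0.5)/5 = 1.1.
f(0.5) = 3.25, f(1.6) = 1.16, f(2.7) = 1.49, f(3.8) = 4.24, f(4.9) = 9.41, f(6) = 17.
T_5 = (Δs/2)·[f(s_0) + 2f(s_1) + ... + 2f(s_{4}) + f(s_5)].
Sum = 29.0675.

29.0675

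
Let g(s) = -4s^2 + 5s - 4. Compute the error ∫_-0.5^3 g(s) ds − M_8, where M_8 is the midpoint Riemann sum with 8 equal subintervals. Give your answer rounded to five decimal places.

-0.22331

Exact integral: ∫_-0.5^3 g(s) ds ≈ -28.2916667.
M_8 ≈ -28.0683594.
Error ≈ -28.2916667 − (-28.0683594) ≈ -0.22331.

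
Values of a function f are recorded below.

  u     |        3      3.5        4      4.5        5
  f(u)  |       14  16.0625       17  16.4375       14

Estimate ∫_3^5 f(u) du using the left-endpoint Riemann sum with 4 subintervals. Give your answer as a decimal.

Δu = 0.5.
Sum = 0.5·[14 + 16.0625 + 17 + 16.4375] = 31.75.

31.75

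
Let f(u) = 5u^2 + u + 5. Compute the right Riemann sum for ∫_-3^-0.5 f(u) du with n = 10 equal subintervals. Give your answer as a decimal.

47.890625

Δu = (-0.5 − (-3))/10 = 0.25.
Right endpoints: -2.75, -2.5, -2.25, -2, -1.75, -1.5, -1.25, -1, -0.75, -0.5.
f(-2.75) = 40.0625, f(-2.5) = 33.75, f(-2.25) = 28.0625, f(-2) = 23, f(-1.75) = 18.5625, f(-1.5) = 14.75, f(-1.25) = 11.5625, f(-1) = 9, f(-0.75) = 7.0625, f(-0.5) = 5.75.
Sum = Δu · [f(-2.75) + f(-2.5) + f(-2.25) + ...].
Sum = 47.890625.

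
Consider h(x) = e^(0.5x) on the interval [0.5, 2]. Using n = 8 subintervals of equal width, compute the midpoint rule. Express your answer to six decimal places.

Δx = (2 − 0.5)/8 = 0.1875.
Midpoints: 0.59375, 0.78125, 0.96875, 1.15625, 1.34375, 1.53125, 1.71875, 1.90625.
h(0.59375) ≈ 1.345647, h(0.78125) ≈ 1.477904, h(0.96875) ≈ 1.623160, h(1.15625) ≈ 1.782693, h(1.34375) ≈ 1.957905, h(1.53125) ≈ 2.150338, h(1.71875) ≈ 2.361684, h(1.90625) ≈ 2.593803.
Sum = Δx · [h(0.59375) + h(0.78125) + h(0.96875) + ...].
Sum ≈ 2.867463.

2.867463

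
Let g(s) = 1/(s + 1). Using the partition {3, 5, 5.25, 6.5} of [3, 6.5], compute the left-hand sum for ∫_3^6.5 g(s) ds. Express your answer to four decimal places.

0.7417

Subinterval widths: 2, 0.25, 1.25.
Left endpoints: 3, 5, 5.25.
g(3) = 0.25, g(5) = 1/6, g(5.25) = 0.16.
Sum = Σ Δs_i · g(s_i).
Sum ≈ 0.7417.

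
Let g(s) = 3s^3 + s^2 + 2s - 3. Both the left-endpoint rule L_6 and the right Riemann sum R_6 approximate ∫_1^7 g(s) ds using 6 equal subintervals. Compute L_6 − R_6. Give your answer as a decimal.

L_6 = 1438.
R_6 = 2524.
L_6 − R_6 = -1086.

-1086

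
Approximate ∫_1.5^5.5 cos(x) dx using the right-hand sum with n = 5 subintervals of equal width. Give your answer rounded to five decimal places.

-1.35605

Δx = (5.5 − 1.5)/5 = 0.8.
Right endpoints: 2.3, 3.1, 3.9, 4.7, 5.5.
f(2.3) ≈ -0.66628, f(3.1) ≈ -0.99914, f(3.9) ≈ -0.72593, f(4.7) ≈ -0.01239, f(5.5) ≈ 0.70867.
Sum = Δx · [f(2.3) + f(3.1) + f(3.9) + f(4.7) + f(5.5)].
Sum ≈ -1.35605.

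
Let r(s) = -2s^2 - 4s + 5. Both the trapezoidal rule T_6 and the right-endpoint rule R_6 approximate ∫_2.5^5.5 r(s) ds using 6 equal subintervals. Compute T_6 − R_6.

T_6 = -133.75.
R_6 = -148.75.
T_6 − R_6 = 15.

15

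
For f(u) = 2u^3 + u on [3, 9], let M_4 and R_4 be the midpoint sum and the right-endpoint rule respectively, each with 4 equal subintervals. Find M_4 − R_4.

-1179

M_4 = 3235.5.
R_4 = 4414.5.
M_4 − R_4 = -1179.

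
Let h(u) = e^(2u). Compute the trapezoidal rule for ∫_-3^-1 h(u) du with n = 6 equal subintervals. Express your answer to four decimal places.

Δu = (-1 − (-3))/6 = 1/3.
h(-3) ≈ 0.0025, h(-8/3) ≈ 0.0048, h(-7/3) ≈ 0.0094, h(-2) ≈ 0.0183, h(-5/3) ≈ 0.0357, h(-4/3) ≈ 0.0695, h(-1) ≈ 0.1353.
T_6 = (Δu/2)·[h(u_0) + 2h(u_1) + ... + 2h(u_{5}) + h(u_6)].
Sum ≈ 0.0689.

0.0689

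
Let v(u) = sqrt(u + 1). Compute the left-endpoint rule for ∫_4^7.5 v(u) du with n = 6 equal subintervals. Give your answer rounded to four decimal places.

Δu = (7.5 − 4)/6 = 7/12.
Left endpoints: 4, 55/12, 31/6, 5.75, 19/3, 83/12.
v(4) ≈ 2.2361, v(55/12) ≈ 2.3629, v(31/6) ≈ 2.4833, v(5.75) ≈ 2.5981, v(19/3) ≈ 2.7080, v(83/12) ≈ 2.8137.
Sum = Δu · [v(4) + v(55/12) + v(31/6) + ...].
Sum ≈ 8.8678.

8.8678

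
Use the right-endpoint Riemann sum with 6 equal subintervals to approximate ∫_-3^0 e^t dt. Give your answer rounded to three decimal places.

Δt = (0 − (-3))/6 = 0.5.
Right endpoints: -2.5, -2, -1.5, -1, -0.5, 0.
f(-2.5) ≈ 0.082, f(-2) ≈ 0.135, f(-1.5) ≈ 0.223, f(-1) ≈ 0.368, f(-0.5) ≈ 0.607, f(0) ≈ 1.000.
Sum = Δt · [f(-2.5) + f(-2) + f(-1.5) + ...].
Sum ≈ 1.207.

1.207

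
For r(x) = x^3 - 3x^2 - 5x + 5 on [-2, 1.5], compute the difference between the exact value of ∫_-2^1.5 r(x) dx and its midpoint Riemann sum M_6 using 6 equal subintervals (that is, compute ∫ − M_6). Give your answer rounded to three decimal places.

-0.372

Exact integral: ∫_-2^1.5 r(x) dx = 7.765625.
M_6 ≈ 8.13780.
Error ≈ 7.765625 − 8.13780 ≈ -0.372.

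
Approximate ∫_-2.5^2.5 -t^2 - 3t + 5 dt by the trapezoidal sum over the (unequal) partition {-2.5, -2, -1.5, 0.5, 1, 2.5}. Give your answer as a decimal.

Subinterval widths: 0.5, 0.5, 2, 0.5, 1.5.
f(-2.5) = 6.25, f(-2) = 7, f(-1.5) = 7.25, f(0.5) = 3.25, f(1) = 1, f(2.5) = -8.75.
On each subinterval the trapezoid contributes (Δt_i/2)·[f(t_{i-1}) + f(t_i)].
Sum = 12.625.

12.625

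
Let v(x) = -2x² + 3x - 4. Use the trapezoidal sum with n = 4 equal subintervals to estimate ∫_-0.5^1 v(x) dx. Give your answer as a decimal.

-5.6953125

Δx = (1 − (-0.5))/4 = 0.375.
v(-0.5) = -6, v(-0.125) = -4.40625, v(0.25) = -3.375, v(0.625) = -2.90625, v(1) = -3.
T_4 = (Δx/2)·[v(x_0) + 2v(x_1) + 2v(x_2) + 2v(x_3) + v(x_4)].
Sum = -5.6953125.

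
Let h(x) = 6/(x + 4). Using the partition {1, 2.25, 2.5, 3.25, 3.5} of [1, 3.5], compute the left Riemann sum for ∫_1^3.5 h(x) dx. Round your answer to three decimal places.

Subinterval widths: 1.25, 0.25, 0.75, 0.25.
Left endpoints: 1, 2.25, 2.5, 3.25.
h(1) = 1.2, h(2.25) = 0.96, h(2.5) = 12/13, h(3.25) = 24/29.
Sum = Σ Δx_i · h(x_i).
Sum ≈ 2.639.

2.639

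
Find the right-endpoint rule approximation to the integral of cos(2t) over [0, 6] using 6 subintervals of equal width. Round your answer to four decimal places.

Δt = (6 − 0)/6 = 1.
Right endpoints: 1, 2, 3, 4, 5, 6.
f(1) ≈ -0.4161, f(2) ≈ -0.6536, f(3) ≈ 0.9602, f(4) ≈ -0.1455, f(5) ≈ -0.8391, f(6) ≈ 0.8439.
Sum = Δt · [f(1) + f(2) + f(3) + ...].
Sum ≈ -0.2503.

-0.2503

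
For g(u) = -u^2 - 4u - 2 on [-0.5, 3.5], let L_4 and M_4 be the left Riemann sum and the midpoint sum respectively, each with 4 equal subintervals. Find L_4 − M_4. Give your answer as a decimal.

L_4 = -33.
M_4 = -46.
L_4 − M_4 = 13.

13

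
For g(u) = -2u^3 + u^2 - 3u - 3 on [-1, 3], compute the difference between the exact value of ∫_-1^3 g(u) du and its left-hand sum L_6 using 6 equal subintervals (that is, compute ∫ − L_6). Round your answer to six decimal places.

-18.518519

Exact integral: ∫_-1^3 g(u) du ≈ -54.66666667.
L_6 ≈ -36.14814815.
Error ≈ -54.66666667 − (-36.14814815) ≈ -18.518519.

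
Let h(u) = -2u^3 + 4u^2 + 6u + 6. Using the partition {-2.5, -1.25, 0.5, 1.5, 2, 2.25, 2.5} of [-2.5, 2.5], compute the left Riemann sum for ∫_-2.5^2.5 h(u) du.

101.328125

Subinterval widths: 1.25, 1.75, 1, 0.5, 0.25, 0.25.
Left endpoints: -2.5, -1.25, 0.5, 1.5, 2, 2.25.
h(-2.5) = 47.25, h(-1.25) = 8.65625, h(0.5) = 9.75, h(1.5) = 17.25, h(2) = 18, h(2.25) = 16.96875.
Sum = Σ Δu_i · h(u_i).
Sum = 101.328125.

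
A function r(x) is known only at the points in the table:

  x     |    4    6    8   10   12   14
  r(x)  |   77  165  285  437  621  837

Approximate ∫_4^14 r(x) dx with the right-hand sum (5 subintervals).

4690

Δx = 2.
Sum = 2·[165 + 285 + 437 + 621 + 837] = 4690.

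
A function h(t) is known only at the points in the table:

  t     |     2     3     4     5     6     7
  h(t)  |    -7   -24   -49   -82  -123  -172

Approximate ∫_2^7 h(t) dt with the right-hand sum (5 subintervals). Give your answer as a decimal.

Δt = 1.
Sum = 1·[(-24) + (-49) + (-82) + (-123) + (-172)] = -450.

-450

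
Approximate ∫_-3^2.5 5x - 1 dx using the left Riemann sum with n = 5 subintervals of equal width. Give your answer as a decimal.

Δx = (2.5 − (-3))/5 = 1.1.
Left endpoints: -3, -1.9, -0.8, 0.3, 1.4.
f(-3) = -16, f(-1.9) = -10.5, f(-0.8) = -5, f(0.3) = 0.5, f(1.4) = 6.
Sum = Δx · [f(-3) + f(-1.9) + f(-0.8) + f(0.3) + f(1.4)].
Sum = -27.5.

-27.5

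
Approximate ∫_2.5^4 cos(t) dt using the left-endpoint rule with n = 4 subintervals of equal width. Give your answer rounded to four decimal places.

Δt = (4 − 2.5)/4 = 0.375.
Left endpoints: 2.5, 2.875, 3.25, 3.625.
f(2.5) ≈ -0.8011, f(2.875) ≈ -0.9647, f(3.25) ≈ -0.9941, f(3.625) ≈ -0.8854.
Sum = Δt · [f(2.5) + f(2.875) + f(3.25) + f(3.625)].
Sum ≈ -1.3670.

-1.3670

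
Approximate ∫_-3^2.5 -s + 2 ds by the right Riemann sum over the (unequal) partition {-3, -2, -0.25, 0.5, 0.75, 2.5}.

Subinterval widths: 1, 1.75, 0.75, 0.25, 1.75.
Right endpoints: -2, -0.25, 0.5, 0.75, 2.5.
f(-2) = 4, f(-0.25) = 2.25, f(0.5) = 1.5, f(0.75) = 1.25, f(2.5) = -0.5.
Sum = Σ Δs_i · f(s_i).
Sum = 8.5.

8.5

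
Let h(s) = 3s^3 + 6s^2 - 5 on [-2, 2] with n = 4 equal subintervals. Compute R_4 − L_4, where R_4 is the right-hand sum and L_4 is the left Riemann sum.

R_4 = 40.
L_4 = -8.
R_4 − L_4 = 48.

48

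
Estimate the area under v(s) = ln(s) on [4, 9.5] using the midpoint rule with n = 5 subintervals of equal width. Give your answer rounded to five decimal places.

Δs = (9.5 − 4)/5 = 1.1.
Midpoints: 4.55, 5.65, 6.75, 7.85, 8.95.
v(4.55) ≈ 1.51513, v(5.65) ≈ 1.73166, v(6.75) ≈ 1.90954, v(7.85) ≈ 2.06051, v(8.95) ≈ 2.19165.
Sum = Δs · [v(4.55) + v(5.65) + v(6.75) + v(7.85) + v(8.95)].
Sum ≈ 10.34934.

10.34934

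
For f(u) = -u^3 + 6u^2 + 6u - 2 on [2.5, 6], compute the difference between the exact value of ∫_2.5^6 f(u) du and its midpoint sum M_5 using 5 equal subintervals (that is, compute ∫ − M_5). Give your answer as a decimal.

Exact integral: ∫_2.5^6 f(u) du = 168.765625.
M_5 = 169.7303125.
Error = 168.765625 − 169.7303125 = -0.9646875.

-0.9646875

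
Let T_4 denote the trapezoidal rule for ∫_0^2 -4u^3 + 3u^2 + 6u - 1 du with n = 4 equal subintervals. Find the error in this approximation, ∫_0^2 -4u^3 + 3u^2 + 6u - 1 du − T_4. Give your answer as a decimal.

0.75

Exact integral: ∫_0^2 f(u) du = 2.
T_4 = 1.25.
Error = 2 − 1.25 = 0.75.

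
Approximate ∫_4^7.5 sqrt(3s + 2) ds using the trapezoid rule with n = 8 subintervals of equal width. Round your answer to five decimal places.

Δs = (7.5 − 4)/8 = 0.4375.
f(4) ≈ 3.74166, f(4.4375) ≈ 3.91312, f(4.875) ≈ 4.07738, f(5.3125) ≈ 4.23527, f(5.75) ≈ 4.38748, f(6.1875) ≈ 4.53459, f(6.625) ≈ 4.67707, f(7.0625) ≈ 4.81534, f(7.5) ≈ 4.94975.
T_8 = (Δs/2)·[f(s_0) + 2f(s_1) + ... + 2f(s_{7}) + f(s_8)].
Sum ≈ 15.30635.

15.30635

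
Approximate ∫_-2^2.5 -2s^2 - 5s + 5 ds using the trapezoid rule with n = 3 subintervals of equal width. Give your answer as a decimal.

Δs = (2.5 − (-2))/3 = 1.5.
f(-2) = 7, f(-0.5) = 7, f(1) = -2, f(2.5) = -20.
T_3 = (Δs/2)·[f(s_0) + 2f(s_1) + 2f(s_2) + f(s_3)].
Sum = -2.25.

-2.25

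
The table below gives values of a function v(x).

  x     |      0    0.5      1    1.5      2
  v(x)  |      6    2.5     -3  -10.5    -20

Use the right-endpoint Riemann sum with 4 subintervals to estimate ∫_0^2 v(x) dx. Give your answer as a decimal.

Δx = 0.5.
Sum = 0.5·[2.5 + (-3) + (-10.5) + (-20)] = -15.5.

-15.5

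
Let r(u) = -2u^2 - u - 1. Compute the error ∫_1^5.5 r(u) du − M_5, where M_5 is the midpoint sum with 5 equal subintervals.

Exact integral: ∫_1^5.5 r(u) du = -129.375.
M_5 = -128.7675.
Error = -129.375 − (-128.7675) = -0.6075.

-0.6075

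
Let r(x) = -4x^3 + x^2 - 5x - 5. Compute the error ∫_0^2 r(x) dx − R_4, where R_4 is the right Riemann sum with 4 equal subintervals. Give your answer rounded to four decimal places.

Exact integral: ∫_0^2 r(x) dx ≈ -33.333333.
R_4 = -43.75.
Error ≈ -33.333333 − (-43.75) ≈ 10.4167.

10.4167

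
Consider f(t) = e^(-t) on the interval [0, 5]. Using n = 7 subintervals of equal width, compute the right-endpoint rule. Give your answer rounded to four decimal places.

0.6804

Δt = (5 − 0)/7 = 5/7.
Right endpoints: 5/7, 10/7, 15/7, 20/7, 25/7, 30/7, 5.
f(5/7) ≈ 0.4895, f(10/7) ≈ 0.2397, f(15/7) ≈ 0.1173, f(20/7) ≈ 0.0574, f(25/7) ≈ 0.0281, f(30/7) ≈ 0.0138, f(5) ≈ 0.0067.
Sum = Δt · [f(5/7) + f(10/7) + f(15/7) + ...].
Sum ≈ 0.6804.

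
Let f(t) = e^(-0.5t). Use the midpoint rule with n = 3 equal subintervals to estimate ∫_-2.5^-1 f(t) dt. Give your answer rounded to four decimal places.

Δt = (-1 − (-2.5))/3 = 0.5.
Midpoints: -2.25, -1.75, -1.25.
f(-2.25) ≈ 3.0802, f(-1.75) ≈ 2.3989, f(-1.25) ≈ 1.8682.
Sum = Δt · [f(-2.25) + f(-1.75) + f(-1.25)].
Sum ≈ 3.6737.

3.6737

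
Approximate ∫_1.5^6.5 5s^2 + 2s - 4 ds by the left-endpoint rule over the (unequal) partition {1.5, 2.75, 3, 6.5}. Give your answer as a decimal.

Subinterval widths: 1.25, 0.25, 3.5.
Left endpoints: 1.5, 2.75, 3.
f(1.5) = 10.25, f(2.75) = 39.3125, f(3) = 47.
Sum = Σ Δs_i · f(s_i).
Sum = 187.140625.

187.140625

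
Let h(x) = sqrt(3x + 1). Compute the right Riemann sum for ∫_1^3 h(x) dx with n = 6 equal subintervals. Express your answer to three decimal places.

Δx = (3 − 1)/6 = 1/3.
Right endpoints: 4/3, 5/3, 2, 7/3, 8/3, 3.
h(4/3) ≈ 2.236, h(5/3) ≈ 2.449, h(2) ≈ 2.646, h(7/3) ≈ 2.828, h(8/3) ≈ 3.000, h(3) ≈ 3.162.
Sum = Δx · [h(4/3) + h(5/3) + h(2) + ...].
Sum ≈ 5.441.

5.441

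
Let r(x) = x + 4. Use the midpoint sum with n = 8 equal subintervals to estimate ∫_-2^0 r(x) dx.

Δx = (0 − (-2))/8 = 0.25.
Midpoints: -1.875, -1.625, -1.375, -1.125, -0.875, -0.625, -0.375, -0.125.
r(-1.875) = 2.125, r(-1.625) = 2.375, r(-1.375) = 2.625, r(-1.125) = 2.875, r(-0.875) = 3.125, r(-0.625) = 3.375, r(-0.375) = 3.625, r(-0.125) = 3.875.
Sum = Δx · [r(-1.875) + r(-1.625) + r(-1.375) + ...].
Sum = 6.

6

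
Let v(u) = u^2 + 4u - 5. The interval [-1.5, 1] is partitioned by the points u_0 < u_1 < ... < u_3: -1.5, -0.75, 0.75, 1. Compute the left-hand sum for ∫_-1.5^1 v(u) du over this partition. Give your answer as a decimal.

Subinterval widths: 0.75, 1.5, 0.25.
Left endpoints: -1.5, -0.75, 0.75.
v(-1.5) = -8.75, v(-0.75) = -7.4375, v(0.75) = -1.4375.
Sum = Σ Δu_i · v(u_i).
Sum = -18.078125.

-18.078125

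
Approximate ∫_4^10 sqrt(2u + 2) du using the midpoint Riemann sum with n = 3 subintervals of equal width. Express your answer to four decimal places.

23.8725

Δu = (10 − 4)/3 = 2.
Midpoints: 5, 7, 9.
f(5) ≈ 3.4641, f(7) ≈ 4.0000, f(9) ≈ 4.4721.
Sum = Δu · [f(5) + f(7) + f(9)].
Sum ≈ 23.8725.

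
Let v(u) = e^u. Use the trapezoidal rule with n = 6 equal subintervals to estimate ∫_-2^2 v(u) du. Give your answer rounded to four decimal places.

7.5204

Δu = (2 − (-2))/6 = 2/3.
v(-2) ≈ 0.1353, v(-4/3) ≈ 0.2636, v(-2/3) ≈ 0.5134, v(0) ≈ 1.0000, v(2/3) ≈ 1.9477, v(4/3) ≈ 3.7937, v(2) ≈ 7.3891.
T_6 = (Δu/2)·[v(u_0) + 2v(u_1) + ... + 2v(u_{5}) + v(u_6)].
Sum ≈ 7.5204.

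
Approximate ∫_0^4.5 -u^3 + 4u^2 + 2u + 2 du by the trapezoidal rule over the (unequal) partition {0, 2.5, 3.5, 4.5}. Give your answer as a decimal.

Subinterval widths: 2.5, 1, 1.
f(0) = 2, f(2.5) = 16.375, f(3.5) = 15.125, f(4.5) = 0.875.
On each subinterval the trapezoid contributes (Δu_i/2)·[f(u_{i-1}) + f(u_i)].
Sum = 46.71875.

46.71875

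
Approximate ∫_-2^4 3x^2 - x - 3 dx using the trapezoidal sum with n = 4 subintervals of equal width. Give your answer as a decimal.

Δx = (4 − (-2))/4 = 1.5.
f(-2) = 11, f(-0.5) = -1.75, f(1) = -1, f(2.5) = 13.25, f(4) = 41.
T_4 = (Δx/2)·[f(x_0) + 2f(x_1) + 2f(x_2) + 2f(x_3) + f(x_4)].
Sum = 54.75.

54.75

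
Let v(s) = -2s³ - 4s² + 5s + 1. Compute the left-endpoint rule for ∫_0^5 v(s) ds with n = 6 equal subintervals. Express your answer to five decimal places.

-287.24537

Δs = (5 − 0)/6 = 5/6.
Left endpoints: 0, 5/6, 5/3, 2.5, 10/3, 25/6.
v(0) = 1, v(5/6) = 133/108, v(5/3) = -298/27, v(2.5) = -42.75, v(10/3) = -2723/27, v(25/6) = -20767/108.
Sum = Δs · [v(0) + v(5/6) + v(5/3) + ...].
Sum ≈ -287.24537.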